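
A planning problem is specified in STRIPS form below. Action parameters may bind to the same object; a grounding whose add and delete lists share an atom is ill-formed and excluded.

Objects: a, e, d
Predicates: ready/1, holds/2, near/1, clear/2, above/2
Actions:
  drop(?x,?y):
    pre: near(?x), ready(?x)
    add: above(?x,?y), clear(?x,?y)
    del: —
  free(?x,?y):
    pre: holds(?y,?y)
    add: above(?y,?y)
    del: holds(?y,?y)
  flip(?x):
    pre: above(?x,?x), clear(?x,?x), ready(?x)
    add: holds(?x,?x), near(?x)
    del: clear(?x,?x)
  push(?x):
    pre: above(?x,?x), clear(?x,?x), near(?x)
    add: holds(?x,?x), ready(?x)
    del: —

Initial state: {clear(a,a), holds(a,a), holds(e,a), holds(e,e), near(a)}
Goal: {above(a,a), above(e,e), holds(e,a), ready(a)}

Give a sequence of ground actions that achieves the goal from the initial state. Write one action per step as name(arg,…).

free(a,a); free(a,e); push(a)

1. free(a,a)  →  {above(a,a), clear(a,a), holds(e,a), holds(e,e), near(a)}
2. free(a,e)  →  {above(a,a), above(e,e), clear(a,a), holds(e,a), near(a)}
3. push(a)  →  {above(a,a), above(e,e), clear(a,a), holds(a,a), holds(e,a), near(a), ready(a)}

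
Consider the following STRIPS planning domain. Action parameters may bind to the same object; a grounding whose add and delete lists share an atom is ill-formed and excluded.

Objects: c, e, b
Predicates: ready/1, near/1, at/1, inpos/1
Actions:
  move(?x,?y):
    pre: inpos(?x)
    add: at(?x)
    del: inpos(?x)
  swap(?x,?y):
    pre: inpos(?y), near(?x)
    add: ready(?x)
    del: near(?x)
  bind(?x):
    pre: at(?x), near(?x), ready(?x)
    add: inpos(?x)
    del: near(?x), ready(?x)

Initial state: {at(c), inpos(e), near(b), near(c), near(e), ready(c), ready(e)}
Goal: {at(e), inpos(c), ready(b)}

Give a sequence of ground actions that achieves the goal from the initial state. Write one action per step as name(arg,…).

move(e,c); bind(c); swap(b,c)

1. move(e,c)  →  {at(c), at(e), near(b), near(c), near(e), ready(c), ready(e)}
2. bind(c)  →  {at(c), at(e), inpos(c), near(b), near(e), ready(e)}
3. swap(b,c)  →  {at(c), at(e), inpos(c), near(e), ready(b), ready(e)}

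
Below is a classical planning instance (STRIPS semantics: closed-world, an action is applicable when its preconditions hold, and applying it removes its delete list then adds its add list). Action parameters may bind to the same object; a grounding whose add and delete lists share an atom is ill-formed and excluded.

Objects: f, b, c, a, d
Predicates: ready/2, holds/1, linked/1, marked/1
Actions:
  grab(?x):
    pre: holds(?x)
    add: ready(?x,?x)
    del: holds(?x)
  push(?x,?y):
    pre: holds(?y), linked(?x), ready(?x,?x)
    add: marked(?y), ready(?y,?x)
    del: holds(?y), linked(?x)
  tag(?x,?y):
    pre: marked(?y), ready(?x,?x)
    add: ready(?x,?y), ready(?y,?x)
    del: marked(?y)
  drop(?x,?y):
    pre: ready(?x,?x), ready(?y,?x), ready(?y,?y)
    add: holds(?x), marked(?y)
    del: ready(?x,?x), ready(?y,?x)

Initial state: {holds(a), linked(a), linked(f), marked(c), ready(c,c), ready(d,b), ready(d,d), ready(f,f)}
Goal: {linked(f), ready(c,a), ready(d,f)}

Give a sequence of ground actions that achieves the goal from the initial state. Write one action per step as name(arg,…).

1. grab(a)  →  {linked(a), linked(f), marked(c), ready(a,a), ready(c,c), ready(d,b), ready(d,d), ready(f,f)}
2. tag(a,c)  →  {linked(a), linked(f), ready(a,a), ready(a,c), ready(c,a), ready(c,c), ready(d,b), ready(d,d), ready(f,f)}
3. drop(f,f)  →  {holds(f), linked(a), linked(f), marked(f), ready(a,a), ready(a,c), ready(c,a), ready(c,c), ready(d,b), ready(d,d)}
4. tag(d,f)  →  {holds(f), linked(a), linked(f), ready(a,a), ready(a,c), ready(c,a), ready(c,c), ready(d,b), ready(d,d), ready(d,f), ready(f,d)}

grab(a); tag(a,c); drop(f,f); tag(d,f)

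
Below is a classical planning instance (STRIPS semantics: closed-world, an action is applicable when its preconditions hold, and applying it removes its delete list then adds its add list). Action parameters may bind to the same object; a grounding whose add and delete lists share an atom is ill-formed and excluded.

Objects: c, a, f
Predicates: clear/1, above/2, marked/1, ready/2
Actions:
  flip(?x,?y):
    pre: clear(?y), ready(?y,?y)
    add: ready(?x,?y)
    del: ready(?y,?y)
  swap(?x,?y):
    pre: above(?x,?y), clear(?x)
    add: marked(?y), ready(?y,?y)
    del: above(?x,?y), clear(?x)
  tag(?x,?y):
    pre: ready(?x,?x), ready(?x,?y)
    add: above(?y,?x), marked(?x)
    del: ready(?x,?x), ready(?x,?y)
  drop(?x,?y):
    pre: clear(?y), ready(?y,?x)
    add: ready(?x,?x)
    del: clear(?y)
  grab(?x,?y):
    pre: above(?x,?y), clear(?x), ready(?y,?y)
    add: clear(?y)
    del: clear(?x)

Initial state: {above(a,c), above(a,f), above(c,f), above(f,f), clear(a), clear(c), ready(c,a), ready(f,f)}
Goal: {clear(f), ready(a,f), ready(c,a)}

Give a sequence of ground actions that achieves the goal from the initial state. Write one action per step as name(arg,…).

1. grab(c,f)  →  {above(a,c), above(a,f), above(c,f), above(f,f), clear(a), clear(f), ready(c,a), ready(f,f)}
2. flip(a,f)  →  {above(a,c), above(a,f), above(c,f), above(f,f), clear(a), clear(f), ready(a,f), ready(c,a)}

grab(c,f); flip(a,f)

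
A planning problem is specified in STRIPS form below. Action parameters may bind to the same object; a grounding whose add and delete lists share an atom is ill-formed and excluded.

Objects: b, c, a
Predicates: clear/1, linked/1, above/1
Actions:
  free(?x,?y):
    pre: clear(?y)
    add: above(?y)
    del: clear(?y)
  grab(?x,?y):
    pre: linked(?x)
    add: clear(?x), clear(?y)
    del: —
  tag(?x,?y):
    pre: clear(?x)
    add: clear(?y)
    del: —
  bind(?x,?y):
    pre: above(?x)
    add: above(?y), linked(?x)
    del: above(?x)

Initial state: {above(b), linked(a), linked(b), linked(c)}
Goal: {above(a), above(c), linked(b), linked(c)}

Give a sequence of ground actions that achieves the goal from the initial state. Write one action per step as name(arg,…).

1. grab(b,c)  →  {above(b), clear(b), clear(c), linked(a), linked(b), linked(c)}
2. free(b,c)  →  {above(b), above(c), clear(b), linked(a), linked(b), linked(c)}
3. bind(b,a)  →  {above(a), above(c), clear(b), linked(a), linked(b), linked(c)}

grab(b,c); free(b,c); bind(b,a)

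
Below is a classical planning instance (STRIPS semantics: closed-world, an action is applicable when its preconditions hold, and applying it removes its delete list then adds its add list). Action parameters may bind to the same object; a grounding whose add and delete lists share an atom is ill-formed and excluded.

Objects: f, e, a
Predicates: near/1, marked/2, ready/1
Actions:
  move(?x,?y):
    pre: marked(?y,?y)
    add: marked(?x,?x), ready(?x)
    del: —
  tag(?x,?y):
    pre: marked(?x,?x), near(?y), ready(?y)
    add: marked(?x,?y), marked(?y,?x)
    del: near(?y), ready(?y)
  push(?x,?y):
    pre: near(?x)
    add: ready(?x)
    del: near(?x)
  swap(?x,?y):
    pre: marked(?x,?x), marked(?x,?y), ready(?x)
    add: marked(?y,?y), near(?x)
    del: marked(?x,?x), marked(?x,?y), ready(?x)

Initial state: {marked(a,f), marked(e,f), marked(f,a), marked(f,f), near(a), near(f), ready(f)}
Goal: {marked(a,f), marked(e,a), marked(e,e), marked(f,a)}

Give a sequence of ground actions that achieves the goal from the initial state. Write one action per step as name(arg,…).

1. move(e,f)  →  {marked(a,f), marked(e,e), marked(e,f), marked(f,a), marked(f,f), near(a), near(f), ready(e), ready(f)}
2. move(a,f)  →  {marked(a,a), marked(a,f), marked(e,e), marked(e,f), marked(f,a), marked(f,f), near(a), near(f), ready(a), ready(e), ready(f)}
3. tag(e,a)  →  {marked(a,a), marked(a,e), marked(a,f), marked(e,a), marked(e,e), marked(e,f), marked(f,a), marked(f,f), near(f), ready(e), ready(f)}

move(e,f); move(a,f); tag(e,a)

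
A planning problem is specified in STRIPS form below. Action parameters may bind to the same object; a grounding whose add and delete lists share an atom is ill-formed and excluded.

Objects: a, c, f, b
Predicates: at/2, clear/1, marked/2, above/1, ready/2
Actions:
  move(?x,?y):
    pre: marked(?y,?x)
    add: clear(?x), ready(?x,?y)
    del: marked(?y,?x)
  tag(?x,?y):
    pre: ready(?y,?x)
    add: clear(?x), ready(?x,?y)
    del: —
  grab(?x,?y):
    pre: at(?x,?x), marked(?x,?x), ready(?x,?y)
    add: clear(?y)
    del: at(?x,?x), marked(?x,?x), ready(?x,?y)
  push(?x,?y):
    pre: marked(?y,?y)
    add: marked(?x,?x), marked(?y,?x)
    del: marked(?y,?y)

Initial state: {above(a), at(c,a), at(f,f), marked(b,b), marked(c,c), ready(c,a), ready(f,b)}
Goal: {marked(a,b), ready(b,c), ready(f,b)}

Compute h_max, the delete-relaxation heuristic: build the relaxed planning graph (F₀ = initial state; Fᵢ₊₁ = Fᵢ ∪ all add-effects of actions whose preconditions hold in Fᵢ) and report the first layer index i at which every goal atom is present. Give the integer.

F0 = init (7 atoms)
F1 = F0 ∪ {clear(a), clear(b), clear(c), marked(a,a), marked(b,a), marked(b,c), marked(b,f), marked(c,a), marked(c,b), marked(c,f), marked(f,f), ready(a,c), ready(b,b), ready(b,f), ready(c,c)}  (22 atoms)
F2 = F1 ∪ {clear(f), marked(a,b), marked(a,c), marked(a,f), marked(f,a), marked(f,b), marked(f,c), ready(a,a), ready(a,b), ready(b,c), ready(c,b), ready(f,c), ready(f,f)}  (35 atoms)
goal ⊆ F2  ⇒  h_max = 2

2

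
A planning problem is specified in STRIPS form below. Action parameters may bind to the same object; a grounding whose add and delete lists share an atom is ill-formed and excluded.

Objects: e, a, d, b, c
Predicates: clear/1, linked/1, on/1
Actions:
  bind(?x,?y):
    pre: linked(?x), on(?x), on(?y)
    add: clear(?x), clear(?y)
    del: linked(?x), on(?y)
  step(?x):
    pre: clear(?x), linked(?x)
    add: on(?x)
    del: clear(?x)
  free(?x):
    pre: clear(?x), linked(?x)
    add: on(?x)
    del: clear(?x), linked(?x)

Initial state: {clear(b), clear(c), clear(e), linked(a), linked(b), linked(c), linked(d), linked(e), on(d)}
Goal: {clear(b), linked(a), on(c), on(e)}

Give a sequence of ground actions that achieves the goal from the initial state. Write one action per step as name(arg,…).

1. step(e)  →  {clear(b), clear(c), linked(a), linked(b), linked(c), linked(d), linked(e), on(d), on(e)}
2. step(c)  →  {clear(b), linked(a), linked(b), linked(c), linked(d), linked(e), on(c), on(d), on(e)}

step(e); step(c)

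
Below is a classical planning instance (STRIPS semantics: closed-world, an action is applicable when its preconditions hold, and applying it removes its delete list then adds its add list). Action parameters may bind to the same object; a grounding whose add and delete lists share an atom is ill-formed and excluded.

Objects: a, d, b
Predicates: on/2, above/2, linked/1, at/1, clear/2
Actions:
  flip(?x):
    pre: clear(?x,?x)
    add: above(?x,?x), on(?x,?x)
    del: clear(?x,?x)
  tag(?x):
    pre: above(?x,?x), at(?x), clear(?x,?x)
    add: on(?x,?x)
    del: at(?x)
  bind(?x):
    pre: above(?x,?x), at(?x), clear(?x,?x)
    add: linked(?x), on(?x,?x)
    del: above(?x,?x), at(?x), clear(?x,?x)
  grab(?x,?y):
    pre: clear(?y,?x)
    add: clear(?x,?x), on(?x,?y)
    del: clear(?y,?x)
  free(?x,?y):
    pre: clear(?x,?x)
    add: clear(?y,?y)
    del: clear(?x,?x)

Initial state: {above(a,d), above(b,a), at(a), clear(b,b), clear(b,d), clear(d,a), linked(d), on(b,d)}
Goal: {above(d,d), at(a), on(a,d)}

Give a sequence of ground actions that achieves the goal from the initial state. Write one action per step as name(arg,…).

1. grab(a,d)  →  {above(a,d), above(b,a), at(a), clear(a,a), clear(b,b), clear(b,d), linked(d), on(a,d), on(b,d)}
2. grab(d,b)  →  {above(a,d), above(b,a), at(a), clear(a,a), clear(b,b), clear(d,d), linked(d), on(a,d), on(b,d), on(d,b)}
3. flip(d)  →  {above(a,d), above(b,a), above(d,d), at(a), clear(a,a), clear(b,b), linked(d), on(a,d), on(b,d), on(d,b), on(d,d)}

grab(a,d); grab(d,b); flip(d)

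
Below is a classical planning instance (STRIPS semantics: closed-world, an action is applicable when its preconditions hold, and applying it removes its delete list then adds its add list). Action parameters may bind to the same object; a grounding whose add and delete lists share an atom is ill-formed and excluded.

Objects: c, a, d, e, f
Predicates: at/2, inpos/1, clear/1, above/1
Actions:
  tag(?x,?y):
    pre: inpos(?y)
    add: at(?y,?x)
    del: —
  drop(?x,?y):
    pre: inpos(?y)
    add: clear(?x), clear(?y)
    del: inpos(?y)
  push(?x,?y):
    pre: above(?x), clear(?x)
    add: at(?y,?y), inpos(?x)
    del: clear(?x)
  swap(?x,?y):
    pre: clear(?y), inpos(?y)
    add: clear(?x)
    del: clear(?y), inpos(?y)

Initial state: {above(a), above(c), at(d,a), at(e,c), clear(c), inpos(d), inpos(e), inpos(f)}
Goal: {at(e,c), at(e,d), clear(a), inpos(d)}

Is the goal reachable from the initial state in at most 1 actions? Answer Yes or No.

1. tag(d,e)  →  {above(a), above(c), at(d,a), at(e,c), at(e,d), clear(c), inpos(d), inpos(e), inpos(f)}
2. drop(a,e)  →  {above(a), above(c), at(d,a), at(e,c), at(e,d), clear(a), clear(c), clear(e), inpos(d), inpos(f)}
optimal plan length = 2; 2 > 1

No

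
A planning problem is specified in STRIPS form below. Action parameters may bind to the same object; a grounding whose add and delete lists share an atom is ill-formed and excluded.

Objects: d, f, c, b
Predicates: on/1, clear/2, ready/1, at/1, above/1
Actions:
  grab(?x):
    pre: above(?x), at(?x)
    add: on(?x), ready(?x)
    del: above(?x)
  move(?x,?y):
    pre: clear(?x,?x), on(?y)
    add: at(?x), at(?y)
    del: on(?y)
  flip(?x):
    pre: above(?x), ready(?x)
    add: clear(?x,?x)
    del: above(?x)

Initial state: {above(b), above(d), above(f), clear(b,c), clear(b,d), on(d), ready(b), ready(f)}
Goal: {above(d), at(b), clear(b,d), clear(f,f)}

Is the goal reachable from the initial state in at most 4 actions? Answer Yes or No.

Yes

1. flip(f)  →  {above(b), above(d), clear(b,c), clear(b,d), clear(f,f), on(d), ready(b), ready(f)}
2. flip(b)  →  {above(d), clear(b,b), clear(b,c), clear(b,d), clear(f,f), on(d), ready(b), ready(f)}
3. move(b,d)  →  {above(d), at(b), at(d), clear(b,b), clear(b,c), clear(b,d), clear(f,f), ready(b), ready(f)}
optimal plan length = 3; 3 ≤ 4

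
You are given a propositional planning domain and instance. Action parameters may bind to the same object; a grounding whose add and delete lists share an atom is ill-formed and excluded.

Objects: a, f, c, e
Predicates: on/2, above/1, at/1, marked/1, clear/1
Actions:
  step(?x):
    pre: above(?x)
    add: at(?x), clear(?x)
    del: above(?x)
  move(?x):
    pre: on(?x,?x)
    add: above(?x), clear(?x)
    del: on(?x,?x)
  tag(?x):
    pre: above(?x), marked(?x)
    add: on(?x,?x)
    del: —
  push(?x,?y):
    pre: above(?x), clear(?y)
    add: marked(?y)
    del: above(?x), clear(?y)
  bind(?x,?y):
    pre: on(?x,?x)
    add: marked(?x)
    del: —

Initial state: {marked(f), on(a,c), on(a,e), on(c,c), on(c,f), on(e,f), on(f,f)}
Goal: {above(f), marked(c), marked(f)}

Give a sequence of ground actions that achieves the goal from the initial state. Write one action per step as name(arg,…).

1. move(f)  →  {above(f), clear(f), marked(f), on(a,c), on(a,e), on(c,c), on(c,f), on(e,f)}
2. bind(c,a)  →  {above(f), clear(f), marked(c), marked(f), on(a,c), on(a,e), on(c,c), on(c,f), on(e,f)}

move(f); bind(c,a)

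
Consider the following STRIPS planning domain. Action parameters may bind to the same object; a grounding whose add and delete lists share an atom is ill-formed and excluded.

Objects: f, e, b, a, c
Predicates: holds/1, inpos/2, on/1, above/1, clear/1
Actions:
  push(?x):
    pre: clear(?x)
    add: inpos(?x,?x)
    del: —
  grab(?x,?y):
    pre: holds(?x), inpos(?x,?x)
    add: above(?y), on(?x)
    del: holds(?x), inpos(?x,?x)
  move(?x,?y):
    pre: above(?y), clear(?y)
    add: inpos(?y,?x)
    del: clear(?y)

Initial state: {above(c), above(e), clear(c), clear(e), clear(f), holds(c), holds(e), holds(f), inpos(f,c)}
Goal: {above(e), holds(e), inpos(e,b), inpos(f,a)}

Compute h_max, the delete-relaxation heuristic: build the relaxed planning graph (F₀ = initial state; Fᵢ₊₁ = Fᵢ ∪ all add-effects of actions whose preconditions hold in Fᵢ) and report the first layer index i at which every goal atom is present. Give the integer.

3

F0 = init (9 atoms)
F1 = F0 ∪ {inpos(c,a), inpos(c,b), inpos(c,c), inpos(c,e), inpos(c,f), inpos(e,a), inpos(e,b), inpos(e,c), inpos(e,e), inpos(e,f), inpos(f,f)}  (20 atoms)
F2 = F1 ∪ {above(a), above(b), above(f), on(c), on(e), on(f)}  (26 atoms)
F3 = F2 ∪ {inpos(f,a), inpos(f,b), inpos(f,e)}  (29 atoms)
goal ⊆ F3  ⇒  h_max = 3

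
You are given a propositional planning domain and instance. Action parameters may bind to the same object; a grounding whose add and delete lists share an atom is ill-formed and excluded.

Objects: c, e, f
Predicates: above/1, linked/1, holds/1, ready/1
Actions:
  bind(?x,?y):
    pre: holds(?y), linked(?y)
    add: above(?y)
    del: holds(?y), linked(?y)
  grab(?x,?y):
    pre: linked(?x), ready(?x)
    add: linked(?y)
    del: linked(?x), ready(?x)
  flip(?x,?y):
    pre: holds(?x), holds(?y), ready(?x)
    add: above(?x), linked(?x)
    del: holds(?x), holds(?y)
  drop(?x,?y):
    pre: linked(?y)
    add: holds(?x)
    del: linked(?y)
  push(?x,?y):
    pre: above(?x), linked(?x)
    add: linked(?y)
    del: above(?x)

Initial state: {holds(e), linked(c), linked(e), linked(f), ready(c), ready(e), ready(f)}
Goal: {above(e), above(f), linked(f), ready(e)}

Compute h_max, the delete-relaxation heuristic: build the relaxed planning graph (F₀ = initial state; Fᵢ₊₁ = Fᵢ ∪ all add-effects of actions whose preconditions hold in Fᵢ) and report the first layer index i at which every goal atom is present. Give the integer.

F0 = init (7 atoms)
F1 = F0 ∪ {above(e), holds(c), holds(f)}  (10 atoms)
F2 = F1 ∪ {above(c), above(f)}  (12 atoms)
goal ⊆ F2  ⇒  h_max = 2

2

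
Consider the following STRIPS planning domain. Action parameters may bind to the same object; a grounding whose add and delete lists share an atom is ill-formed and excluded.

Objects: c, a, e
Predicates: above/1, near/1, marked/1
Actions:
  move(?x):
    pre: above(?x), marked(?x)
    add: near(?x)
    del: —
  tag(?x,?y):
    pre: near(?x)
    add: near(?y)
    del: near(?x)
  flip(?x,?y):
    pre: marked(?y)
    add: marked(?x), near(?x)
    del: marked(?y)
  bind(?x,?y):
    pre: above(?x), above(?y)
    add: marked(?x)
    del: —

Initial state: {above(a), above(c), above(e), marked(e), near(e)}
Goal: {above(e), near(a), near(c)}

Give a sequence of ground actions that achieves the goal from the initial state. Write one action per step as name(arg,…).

tag(e,c); flip(a,e)

1. tag(e,c)  →  {above(a), above(c), above(e), marked(e), near(c)}
2. flip(a,e)  →  {above(a), above(c), above(e), marked(a), near(a), near(c)}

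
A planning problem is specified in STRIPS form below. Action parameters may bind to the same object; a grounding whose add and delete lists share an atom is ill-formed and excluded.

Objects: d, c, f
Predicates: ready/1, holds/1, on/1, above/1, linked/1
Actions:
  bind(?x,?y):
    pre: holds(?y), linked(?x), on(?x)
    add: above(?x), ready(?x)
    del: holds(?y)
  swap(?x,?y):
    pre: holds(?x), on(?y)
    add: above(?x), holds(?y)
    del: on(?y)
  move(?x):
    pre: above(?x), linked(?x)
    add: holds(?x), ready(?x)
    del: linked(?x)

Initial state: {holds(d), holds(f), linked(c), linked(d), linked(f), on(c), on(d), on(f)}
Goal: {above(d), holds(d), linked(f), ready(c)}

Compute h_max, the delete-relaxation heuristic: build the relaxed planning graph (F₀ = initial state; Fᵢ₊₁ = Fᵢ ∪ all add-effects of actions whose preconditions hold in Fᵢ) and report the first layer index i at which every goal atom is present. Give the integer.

F0 = init (8 atoms)
F1 = F0 ∪ {above(c), above(d), above(f), holds(c), ready(c), ready(d), ready(f)}  (15 atoms)
goal ⊆ F1  ⇒  h_max = 1

1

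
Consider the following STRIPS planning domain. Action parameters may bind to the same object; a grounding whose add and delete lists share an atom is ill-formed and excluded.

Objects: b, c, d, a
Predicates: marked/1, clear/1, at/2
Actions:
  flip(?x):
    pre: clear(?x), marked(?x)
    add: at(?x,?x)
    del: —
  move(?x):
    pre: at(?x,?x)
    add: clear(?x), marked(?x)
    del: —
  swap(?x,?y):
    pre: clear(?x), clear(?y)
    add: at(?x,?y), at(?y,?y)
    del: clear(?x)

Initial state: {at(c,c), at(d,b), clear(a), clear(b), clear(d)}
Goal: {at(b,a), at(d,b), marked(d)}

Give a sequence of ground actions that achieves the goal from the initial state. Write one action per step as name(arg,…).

swap(b,a); swap(d,d); move(d)

1. swap(b,a)  →  {at(a,a), at(b,a), at(c,c), at(d,b), clear(a), clear(d)}
2. swap(d,d)  →  {at(a,a), at(b,a), at(c,c), at(d,b), at(d,d), clear(a)}
3. move(d)  →  {at(a,a), at(b,a), at(c,c), at(d,b), at(d,d), clear(a), clear(d), marked(d)}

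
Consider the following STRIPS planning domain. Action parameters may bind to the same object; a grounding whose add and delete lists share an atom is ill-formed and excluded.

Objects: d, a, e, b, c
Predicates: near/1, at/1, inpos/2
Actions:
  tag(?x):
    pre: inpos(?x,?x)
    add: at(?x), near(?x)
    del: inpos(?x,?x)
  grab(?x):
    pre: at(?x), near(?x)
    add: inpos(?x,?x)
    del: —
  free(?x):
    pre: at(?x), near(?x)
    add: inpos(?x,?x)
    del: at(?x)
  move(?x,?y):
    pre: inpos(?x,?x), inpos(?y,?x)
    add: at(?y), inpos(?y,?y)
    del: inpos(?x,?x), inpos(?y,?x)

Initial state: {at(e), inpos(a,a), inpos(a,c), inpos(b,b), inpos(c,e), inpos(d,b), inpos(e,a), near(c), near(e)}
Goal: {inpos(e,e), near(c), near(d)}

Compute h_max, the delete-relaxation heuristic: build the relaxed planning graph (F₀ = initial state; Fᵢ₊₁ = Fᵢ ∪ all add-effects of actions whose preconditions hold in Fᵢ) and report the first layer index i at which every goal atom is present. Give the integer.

2

F0 = init (9 atoms)
F1 = F0 ∪ {at(a), at(b), at(d), inpos(d,d), inpos(e,e), near(a), near(b)}  (16 atoms)
F2 = F1 ∪ {at(c), inpos(c,c), near(d)}  (19 atoms)
goal ⊆ F2  ⇒  h_max = 2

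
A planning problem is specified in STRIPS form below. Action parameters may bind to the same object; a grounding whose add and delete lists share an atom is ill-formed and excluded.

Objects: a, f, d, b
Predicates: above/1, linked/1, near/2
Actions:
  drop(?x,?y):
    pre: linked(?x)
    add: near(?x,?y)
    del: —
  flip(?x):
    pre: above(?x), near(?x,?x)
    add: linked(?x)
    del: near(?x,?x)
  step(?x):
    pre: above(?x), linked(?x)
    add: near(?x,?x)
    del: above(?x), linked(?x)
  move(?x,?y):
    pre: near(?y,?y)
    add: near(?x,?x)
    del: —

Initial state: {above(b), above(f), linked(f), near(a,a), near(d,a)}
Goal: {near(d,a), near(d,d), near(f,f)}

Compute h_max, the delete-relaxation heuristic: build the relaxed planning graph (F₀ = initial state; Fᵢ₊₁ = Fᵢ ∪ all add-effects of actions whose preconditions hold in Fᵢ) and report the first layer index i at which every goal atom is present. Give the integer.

1

F0 = init (5 atoms)
F1 = F0 ∪ {near(b,b), near(d,d), near(f,a), near(f,b), near(f,d), near(f,f)}  (11 atoms)
goal ⊆ F1  ⇒  h_max = 1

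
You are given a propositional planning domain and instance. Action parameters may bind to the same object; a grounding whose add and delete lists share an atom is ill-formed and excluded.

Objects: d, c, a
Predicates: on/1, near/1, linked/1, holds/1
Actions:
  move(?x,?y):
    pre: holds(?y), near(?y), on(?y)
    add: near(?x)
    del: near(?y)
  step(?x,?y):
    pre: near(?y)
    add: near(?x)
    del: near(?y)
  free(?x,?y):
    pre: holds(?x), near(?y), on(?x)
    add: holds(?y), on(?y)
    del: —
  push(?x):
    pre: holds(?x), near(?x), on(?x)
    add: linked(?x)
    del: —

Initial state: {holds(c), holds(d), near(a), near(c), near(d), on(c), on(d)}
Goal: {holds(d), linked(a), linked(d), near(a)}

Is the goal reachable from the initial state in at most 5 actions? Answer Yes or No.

1. free(d,a)  →  {holds(a), holds(c), holds(d), near(a), near(c), near(d), on(a), on(c), on(d)}
2. push(d)  →  {holds(a), holds(c), holds(d), linked(d), near(a), near(c), near(d), on(a), on(c), on(d)}
3. push(a)  →  {holds(a), holds(c), holds(d), linked(a), linked(d), near(a), near(c), near(d), on(a), on(c), on(d)}
optimal plan length = 3; 3 ≤ 5

Yes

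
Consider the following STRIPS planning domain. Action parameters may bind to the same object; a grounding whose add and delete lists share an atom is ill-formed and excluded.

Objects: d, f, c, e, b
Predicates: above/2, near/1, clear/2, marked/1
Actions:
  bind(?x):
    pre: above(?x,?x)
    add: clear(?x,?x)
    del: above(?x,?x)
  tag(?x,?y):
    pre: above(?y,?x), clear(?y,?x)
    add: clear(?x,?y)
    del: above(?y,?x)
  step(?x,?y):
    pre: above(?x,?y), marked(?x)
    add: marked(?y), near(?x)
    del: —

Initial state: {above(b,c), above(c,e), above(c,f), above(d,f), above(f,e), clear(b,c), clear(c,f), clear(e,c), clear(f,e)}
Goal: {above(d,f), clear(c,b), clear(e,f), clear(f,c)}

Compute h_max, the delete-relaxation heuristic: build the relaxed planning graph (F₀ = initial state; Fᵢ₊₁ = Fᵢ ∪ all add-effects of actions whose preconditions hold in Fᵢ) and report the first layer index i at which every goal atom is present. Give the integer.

1

F0 = init (9 atoms)
F1 = F0 ∪ {clear(c,b), clear(e,f), clear(f,c)}  (12 atoms)
goal ⊆ F1  ⇒  h_max = 1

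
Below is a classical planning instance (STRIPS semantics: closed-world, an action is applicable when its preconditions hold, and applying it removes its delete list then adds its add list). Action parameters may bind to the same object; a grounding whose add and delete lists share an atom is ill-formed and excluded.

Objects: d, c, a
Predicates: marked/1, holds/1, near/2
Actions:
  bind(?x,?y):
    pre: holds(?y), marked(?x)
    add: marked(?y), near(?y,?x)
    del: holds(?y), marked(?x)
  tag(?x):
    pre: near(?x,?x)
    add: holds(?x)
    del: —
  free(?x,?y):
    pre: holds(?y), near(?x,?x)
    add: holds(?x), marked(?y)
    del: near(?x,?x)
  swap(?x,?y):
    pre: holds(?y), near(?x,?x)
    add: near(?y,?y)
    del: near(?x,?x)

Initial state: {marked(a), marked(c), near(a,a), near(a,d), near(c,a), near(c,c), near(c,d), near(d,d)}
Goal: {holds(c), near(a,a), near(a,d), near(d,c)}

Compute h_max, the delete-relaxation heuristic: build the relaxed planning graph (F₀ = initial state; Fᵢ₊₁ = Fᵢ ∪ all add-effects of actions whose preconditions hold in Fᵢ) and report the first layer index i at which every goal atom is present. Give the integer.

F0 = init (8 atoms)
F1 = F0 ∪ {holds(a), holds(c), holds(d)}  (11 atoms)
F2 = F1 ∪ {marked(d), near(a,c), near(d,a), near(d,c)}  (15 atoms)
goal ⊆ F2  ⇒  h_max = 2

2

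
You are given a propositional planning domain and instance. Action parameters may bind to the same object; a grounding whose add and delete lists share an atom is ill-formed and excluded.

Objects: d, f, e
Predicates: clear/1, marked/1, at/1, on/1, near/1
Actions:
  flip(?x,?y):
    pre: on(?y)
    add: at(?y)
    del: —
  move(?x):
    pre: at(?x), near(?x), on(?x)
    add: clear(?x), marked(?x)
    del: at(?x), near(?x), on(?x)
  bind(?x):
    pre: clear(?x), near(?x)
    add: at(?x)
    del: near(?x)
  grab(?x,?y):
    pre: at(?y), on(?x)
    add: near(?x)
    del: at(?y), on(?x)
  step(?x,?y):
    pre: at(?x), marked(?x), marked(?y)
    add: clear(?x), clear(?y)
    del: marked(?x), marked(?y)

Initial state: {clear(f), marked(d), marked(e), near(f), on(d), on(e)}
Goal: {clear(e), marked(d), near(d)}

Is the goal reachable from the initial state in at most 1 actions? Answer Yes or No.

No

1. flip(d,e)  →  {at(e), clear(f), marked(d), marked(e), near(f), on(d), on(e)}
2. step(e,e)  →  {at(e), clear(e), clear(f), marked(d), near(f), on(d), on(e)}
3. grab(d,e)  →  {clear(e), clear(f), marked(d), near(d), near(f), on(e)}
optimal plan length = 3; 3 > 1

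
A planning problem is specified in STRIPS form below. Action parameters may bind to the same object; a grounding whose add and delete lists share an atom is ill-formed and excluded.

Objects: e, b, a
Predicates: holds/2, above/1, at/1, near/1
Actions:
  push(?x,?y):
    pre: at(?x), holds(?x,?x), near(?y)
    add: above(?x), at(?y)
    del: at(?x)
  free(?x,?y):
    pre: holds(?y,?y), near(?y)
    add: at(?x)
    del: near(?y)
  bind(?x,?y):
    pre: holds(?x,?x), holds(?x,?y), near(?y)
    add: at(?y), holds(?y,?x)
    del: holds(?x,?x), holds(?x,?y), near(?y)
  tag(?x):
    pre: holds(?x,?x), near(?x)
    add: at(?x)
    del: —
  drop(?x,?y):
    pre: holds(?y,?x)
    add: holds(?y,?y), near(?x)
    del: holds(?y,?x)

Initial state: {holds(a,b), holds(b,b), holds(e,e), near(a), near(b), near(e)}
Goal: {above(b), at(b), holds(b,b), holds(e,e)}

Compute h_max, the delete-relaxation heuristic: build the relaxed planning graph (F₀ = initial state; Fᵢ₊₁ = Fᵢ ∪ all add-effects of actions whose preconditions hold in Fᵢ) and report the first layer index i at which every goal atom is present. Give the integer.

2

F0 = init (6 atoms)
F1 = F0 ∪ {at(a), at(b), at(e), holds(a,a)}  (10 atoms)
F2 = F1 ∪ {above(a), above(b), above(e), holds(b,a)}  (14 atoms)
goal ⊆ F2  ⇒  h_max = 2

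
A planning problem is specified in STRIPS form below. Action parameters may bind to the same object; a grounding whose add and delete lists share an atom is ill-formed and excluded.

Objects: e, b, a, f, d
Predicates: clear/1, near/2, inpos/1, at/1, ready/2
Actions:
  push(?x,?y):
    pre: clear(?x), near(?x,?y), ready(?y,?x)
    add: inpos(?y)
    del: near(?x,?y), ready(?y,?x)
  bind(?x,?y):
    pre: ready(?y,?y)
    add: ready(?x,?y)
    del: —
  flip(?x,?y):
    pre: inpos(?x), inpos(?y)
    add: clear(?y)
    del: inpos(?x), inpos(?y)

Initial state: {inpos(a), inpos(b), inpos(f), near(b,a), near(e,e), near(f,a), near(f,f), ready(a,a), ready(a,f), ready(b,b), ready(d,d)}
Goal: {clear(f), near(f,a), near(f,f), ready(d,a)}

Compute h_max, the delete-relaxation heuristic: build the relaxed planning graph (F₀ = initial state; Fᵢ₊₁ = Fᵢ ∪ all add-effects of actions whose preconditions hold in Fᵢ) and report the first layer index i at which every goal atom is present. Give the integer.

1

F0 = init (11 atoms)
F1 = F0 ∪ {clear(a), clear(b), clear(f), ready(a,b), ready(a,d), ready(b,a), ready(b,d), ready(d,a), ready(d,b), ready(e,a), ready(e,b), ready(e,d), ready(f,a), ready(f,b), ready(f,d)}  (26 atoms)
goal ⊆ F1  ⇒  h_max = 1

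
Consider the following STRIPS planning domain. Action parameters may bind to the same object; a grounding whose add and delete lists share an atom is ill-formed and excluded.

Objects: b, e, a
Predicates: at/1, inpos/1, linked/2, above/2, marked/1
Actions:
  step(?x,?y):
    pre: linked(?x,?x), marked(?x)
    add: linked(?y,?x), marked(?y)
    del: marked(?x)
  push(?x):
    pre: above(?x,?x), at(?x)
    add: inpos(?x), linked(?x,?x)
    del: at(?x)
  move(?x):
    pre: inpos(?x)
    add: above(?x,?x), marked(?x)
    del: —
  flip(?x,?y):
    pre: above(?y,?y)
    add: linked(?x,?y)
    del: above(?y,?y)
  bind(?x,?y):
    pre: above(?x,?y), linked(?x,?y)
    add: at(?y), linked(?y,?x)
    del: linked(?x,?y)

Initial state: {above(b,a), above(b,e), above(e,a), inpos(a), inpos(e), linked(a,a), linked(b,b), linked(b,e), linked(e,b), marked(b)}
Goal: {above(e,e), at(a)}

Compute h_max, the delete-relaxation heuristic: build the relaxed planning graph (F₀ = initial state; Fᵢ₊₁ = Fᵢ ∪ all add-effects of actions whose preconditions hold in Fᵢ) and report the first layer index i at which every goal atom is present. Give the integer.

F0 = init (10 atoms)
F1 = F0 ∪ {above(a,a), above(e,e), at(e), linked(a,b), marked(a), marked(e)}  (16 atoms)
F2 = F1 ∪ {linked(a,e), linked(b,a), linked(e,a), linked(e,e)}  (20 atoms)
F3 = F2 ∪ {at(a)}  (21 atoms)
goal ⊆ F3  ⇒  h_max = 3

3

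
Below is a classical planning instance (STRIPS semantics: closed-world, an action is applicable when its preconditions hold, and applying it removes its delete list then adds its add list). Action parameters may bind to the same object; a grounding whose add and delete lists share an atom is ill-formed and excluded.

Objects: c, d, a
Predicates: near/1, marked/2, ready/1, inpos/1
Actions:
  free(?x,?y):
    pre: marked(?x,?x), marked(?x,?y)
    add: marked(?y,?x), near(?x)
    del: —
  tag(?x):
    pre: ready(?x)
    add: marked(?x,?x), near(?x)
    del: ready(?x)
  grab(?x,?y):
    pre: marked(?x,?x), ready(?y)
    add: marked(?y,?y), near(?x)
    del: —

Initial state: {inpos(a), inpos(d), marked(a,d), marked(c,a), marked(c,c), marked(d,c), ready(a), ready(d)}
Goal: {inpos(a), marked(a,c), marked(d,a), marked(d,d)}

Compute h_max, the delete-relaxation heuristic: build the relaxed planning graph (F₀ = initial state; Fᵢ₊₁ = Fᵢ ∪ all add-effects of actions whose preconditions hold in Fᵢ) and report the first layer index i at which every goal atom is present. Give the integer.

F0 = init (8 atoms)
F1 = F0 ∪ {marked(a,a), marked(a,c), marked(d,d), near(a), near(c), near(d)}  (14 atoms)
F2 = F1 ∪ {marked(c,d), marked(d,a)}  (16 atoms)
goal ⊆ F2  ⇒  h_max = 2

2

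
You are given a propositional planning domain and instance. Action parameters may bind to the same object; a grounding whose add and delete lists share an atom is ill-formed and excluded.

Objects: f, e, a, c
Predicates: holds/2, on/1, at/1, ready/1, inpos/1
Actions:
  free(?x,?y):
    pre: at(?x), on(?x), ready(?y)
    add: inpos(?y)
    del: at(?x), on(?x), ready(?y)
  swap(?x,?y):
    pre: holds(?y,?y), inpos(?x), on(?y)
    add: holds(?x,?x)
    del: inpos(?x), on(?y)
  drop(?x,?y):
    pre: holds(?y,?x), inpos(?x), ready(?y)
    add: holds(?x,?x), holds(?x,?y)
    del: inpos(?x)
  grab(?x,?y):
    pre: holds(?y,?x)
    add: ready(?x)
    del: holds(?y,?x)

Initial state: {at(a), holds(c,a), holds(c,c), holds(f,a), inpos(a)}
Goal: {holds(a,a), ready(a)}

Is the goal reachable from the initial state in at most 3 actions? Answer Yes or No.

1. grab(a,f)  →  {at(a), holds(c,a), holds(c,c), inpos(a), ready(a)}
2. grab(c,c)  →  {at(a), holds(c,a), inpos(a), ready(a), ready(c)}
3. drop(a,c)  →  {at(a), holds(a,a), holds(a,c), holds(c,a), ready(a), ready(c)}
optimal plan length = 3; 3 ≤ 3

Yes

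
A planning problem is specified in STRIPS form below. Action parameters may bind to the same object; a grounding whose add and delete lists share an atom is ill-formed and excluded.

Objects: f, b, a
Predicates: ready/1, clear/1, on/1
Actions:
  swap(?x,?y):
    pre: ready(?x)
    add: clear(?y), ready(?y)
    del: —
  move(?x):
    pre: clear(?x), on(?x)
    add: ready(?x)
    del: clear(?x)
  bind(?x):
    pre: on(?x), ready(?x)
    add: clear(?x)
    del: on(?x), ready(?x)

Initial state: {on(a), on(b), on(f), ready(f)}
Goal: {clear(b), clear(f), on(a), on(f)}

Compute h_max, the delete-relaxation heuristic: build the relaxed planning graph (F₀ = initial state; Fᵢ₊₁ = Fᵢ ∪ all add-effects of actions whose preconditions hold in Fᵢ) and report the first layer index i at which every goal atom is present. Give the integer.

1

F0 = init (4 atoms)
F1 = F0 ∪ {clear(a), clear(b), clear(f), ready(a), ready(b)}  (9 atoms)
goal ⊆ F1  ⇒  h_max = 1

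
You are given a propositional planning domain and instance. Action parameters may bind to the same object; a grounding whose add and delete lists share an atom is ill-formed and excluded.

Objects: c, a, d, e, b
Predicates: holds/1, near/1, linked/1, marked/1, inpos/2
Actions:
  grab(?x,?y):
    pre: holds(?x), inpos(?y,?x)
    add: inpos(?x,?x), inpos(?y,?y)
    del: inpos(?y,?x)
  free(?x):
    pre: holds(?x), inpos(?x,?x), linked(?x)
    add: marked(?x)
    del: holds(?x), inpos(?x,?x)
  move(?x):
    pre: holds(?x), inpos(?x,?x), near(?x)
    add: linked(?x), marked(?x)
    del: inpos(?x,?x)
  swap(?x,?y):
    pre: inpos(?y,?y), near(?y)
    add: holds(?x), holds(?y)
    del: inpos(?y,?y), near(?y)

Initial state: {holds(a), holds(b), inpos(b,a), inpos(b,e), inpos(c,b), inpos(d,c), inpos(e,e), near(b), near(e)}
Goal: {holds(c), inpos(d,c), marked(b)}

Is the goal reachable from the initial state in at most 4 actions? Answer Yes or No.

1. grab(a,b)  →  {holds(a), holds(b), inpos(a,a), inpos(b,b), inpos(b,e), inpos(c,b), inpos(d,c), inpos(e,e), near(b), near(e)}
2. move(b)  →  {holds(a), holds(b), inpos(a,a), inpos(b,e), inpos(c,b), inpos(d,c), inpos(e,e), linked(b), marked(b), near(b), near(e)}
3. swap(c,e)  →  {holds(a), holds(b), holds(c), holds(e), inpos(a,a), inpos(b,e), inpos(c,b), inpos(d,c), linked(b), marked(b), near(b)}
optimal plan length = 3; 3 ≤ 4

Yes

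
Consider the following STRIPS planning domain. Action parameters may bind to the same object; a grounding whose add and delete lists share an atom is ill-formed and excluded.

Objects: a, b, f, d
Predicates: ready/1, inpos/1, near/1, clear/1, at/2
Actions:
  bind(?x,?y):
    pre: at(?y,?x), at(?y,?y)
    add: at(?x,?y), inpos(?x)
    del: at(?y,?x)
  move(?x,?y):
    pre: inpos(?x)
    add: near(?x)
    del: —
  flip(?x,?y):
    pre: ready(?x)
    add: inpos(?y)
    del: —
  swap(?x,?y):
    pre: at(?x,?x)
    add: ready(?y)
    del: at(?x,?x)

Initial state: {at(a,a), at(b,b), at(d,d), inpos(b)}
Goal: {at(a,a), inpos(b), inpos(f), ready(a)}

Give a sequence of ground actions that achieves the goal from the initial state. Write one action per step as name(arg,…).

swap(b,a); flip(a,f)

1. swap(b,a)  →  {at(a,a), at(d,d), inpos(b), ready(a)}
2. flip(a,f)  →  {at(a,a), at(d,d), inpos(b), inpos(f), ready(a)}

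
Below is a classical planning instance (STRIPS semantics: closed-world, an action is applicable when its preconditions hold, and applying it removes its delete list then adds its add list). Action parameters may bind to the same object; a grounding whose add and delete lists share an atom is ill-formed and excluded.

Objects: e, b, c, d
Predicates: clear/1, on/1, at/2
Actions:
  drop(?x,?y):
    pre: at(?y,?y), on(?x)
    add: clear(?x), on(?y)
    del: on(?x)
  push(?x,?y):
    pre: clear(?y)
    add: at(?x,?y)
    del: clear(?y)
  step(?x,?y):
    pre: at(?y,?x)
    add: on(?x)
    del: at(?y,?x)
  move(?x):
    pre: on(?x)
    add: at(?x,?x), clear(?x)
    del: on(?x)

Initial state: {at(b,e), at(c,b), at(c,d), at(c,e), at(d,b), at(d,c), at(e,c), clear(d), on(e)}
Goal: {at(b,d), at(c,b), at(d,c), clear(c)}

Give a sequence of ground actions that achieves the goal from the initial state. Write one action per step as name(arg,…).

1. push(b,d)  →  {at(b,d), at(b,e), at(c,b), at(c,d), at(c,e), at(d,b), at(d,c), at(e,c), on(e)}
2. step(c,e)  →  {at(b,d), at(b,e), at(c,b), at(c,d), at(c,e), at(d,b), at(d,c), on(c), on(e)}
3. move(c)  →  {at(b,d), at(b,e), at(c,b), at(c,c), at(c,d), at(c,e), at(d,b), at(d,c), clear(c), on(e)}

push(b,d); step(c,e); move(c)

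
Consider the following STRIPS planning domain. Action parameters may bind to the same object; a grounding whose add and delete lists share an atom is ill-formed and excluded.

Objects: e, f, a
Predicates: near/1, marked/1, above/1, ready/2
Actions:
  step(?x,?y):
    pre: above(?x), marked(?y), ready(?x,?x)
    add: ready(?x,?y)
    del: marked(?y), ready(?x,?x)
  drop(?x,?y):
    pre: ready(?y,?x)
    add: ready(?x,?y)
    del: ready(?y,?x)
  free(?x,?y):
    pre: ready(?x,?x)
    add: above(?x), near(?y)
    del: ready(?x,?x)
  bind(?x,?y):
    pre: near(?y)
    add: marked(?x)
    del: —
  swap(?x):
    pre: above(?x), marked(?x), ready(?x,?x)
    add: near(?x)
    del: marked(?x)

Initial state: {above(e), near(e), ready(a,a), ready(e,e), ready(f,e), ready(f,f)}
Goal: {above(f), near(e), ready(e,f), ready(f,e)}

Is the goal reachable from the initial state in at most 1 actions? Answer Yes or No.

1. free(f,e)  →  {above(e), above(f), near(e), ready(a,a), ready(e,e), ready(f,e)}
2. bind(f,e)  →  {above(e), above(f), marked(f), near(e), ready(a,a), ready(e,e), ready(f,e)}
3. step(e,f)  →  {above(e), above(f), near(e), ready(a,a), ready(e,f), ready(f,e)}
optimal plan length = 3; 3 > 1

No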